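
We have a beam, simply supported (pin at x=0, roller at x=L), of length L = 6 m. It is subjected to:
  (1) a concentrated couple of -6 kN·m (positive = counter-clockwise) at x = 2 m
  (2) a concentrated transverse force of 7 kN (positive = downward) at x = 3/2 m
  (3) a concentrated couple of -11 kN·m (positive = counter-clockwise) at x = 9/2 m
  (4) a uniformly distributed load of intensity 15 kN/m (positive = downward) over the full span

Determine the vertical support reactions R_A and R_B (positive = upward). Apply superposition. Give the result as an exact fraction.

R_A = 569/12 kN, R_B = 595/12 kN

Load 1 — applied couple M₀=-6 kN·m at a=2 m (b=L-a=4):
  R_A = M₀/L = (-6)/6 = -1 kN
  R_B = -M₀/L = -(-6)/6 = 1 kN
Load 2 — point force P=7 kN at a=3/2 m (b=L-a=9/2):
  R_A = Pb/L = 7·(9/2)/6 = 21/4 kN
  R_B = Pa/L = 7·(3/2)/6 = 7/4 kN
Load 3 — applied couple M₀=-11 kN·m at a=9/2 m (b=L-a=3/2):
  R_A = M₀/L = (-11)/6 = -11/6 kN
  R_B = -M₀/L = -(-11)/6 = 11/6 kN
Load 4 — uniform load w=15 kN/m over full span:
  R_A = wL/2 = 15·6/2 = 45 kN
  R_B = wL/2 = 15·6/2 = 45 kN
Superposition: R_A = 569/12 kN, R_B = 595/12 kN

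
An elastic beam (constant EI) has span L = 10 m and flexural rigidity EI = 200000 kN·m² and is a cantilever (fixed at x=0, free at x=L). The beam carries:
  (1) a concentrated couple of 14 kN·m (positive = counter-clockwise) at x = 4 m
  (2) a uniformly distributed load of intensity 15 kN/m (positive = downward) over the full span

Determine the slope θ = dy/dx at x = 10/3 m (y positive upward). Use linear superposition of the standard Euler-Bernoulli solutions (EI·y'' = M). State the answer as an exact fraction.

Load 1 — applied couple M₀=14 kN·m at a=4 m (b=L-a=6):
  θ_1 = M₀x/EI  [x≤a] = 14·(10/3)/200000 = 7/30000 rad
Load 2 — uniform load w=15 kN/m over full span:
  θ_2 = -wx(x²-3Lx+3L²)/(6EI) = -15·(10/3)·((10/3)²-3·10·(10/3)+3·10²)/(6·200000) = -19/2160 rad
Superposition: θ = Σ θ_i = -289/33750 rad ≈ -0.008563 rad

θ(10/3) = -289/33750 rad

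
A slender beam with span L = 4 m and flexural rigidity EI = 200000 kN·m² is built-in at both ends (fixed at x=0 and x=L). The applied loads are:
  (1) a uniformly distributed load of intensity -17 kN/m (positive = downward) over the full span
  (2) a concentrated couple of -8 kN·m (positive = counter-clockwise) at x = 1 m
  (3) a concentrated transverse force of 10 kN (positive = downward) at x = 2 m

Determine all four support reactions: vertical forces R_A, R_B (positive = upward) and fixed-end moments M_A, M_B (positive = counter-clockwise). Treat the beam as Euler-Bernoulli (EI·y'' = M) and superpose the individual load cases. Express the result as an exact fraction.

R_A = -125/4 kN, M_A = -97/6 kN·m, R_B = -107/4 kN, M_B = 91/6 kN·m

Load 1 — uniform load w=-17 kN/m over full span:
  R_A = wL/2 = (-17)·4/2 = -34 kN
  M_A = wL²/12 = (-17)·4²/12 = -68/3 kN·m
  R_B = wL/2 = (-17)·4/2 = -34 kN
  M_B = -wL²/12 = -(-17)·4²/12 = 68/3 kN·m
Load 2 — applied couple M₀=-8 kN·m at a=1 m (b=L-a=3):
  R_A = 6M₀ab/L³ = 6·(-8)·1·3/4³ = -9/4 kN
  M_A = M₀b(2a-b)/L² = (-8)·3·(2·1-3)/4² = 3/2 kN·m
  R_B = -6M₀ab/L³ = -6·(-8)·1·3/4³ = 9/4 kN
  M_B = M₀a(2b-a)/L² = (-8)·1·(2·3-1)/4² = -5/2 kN·m
Load 3 — point force P=10 kN at a=2 m (b=L-a=2):
  R_A = Pb²(3a+b)/L³ = 10·2²·(3·2+2)/4³ = 5 kN
  M_A = Pab²/L² = 10·2·2²/4² = 5 kN·m
  R_B = Pa²(a+3b)/L³ = 10·2²·(2+3·2)/4³ = 5 kN
  M_B = -Pa²b/L² = -10·2²·2/4² = -5 kN·m
Superposition: R_A = -125/4 kN, M_A = -97/6 kN·m, R_B = -107/4 kN, M_B = 91/6 kN·m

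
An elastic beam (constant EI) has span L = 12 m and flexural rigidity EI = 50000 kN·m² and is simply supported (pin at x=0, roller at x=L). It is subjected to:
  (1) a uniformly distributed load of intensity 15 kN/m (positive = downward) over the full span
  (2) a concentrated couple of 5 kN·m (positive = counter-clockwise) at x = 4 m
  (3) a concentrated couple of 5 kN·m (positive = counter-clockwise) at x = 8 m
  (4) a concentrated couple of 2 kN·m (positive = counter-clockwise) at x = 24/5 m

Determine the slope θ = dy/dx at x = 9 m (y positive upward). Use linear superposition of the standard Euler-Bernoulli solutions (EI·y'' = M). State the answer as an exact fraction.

Load 1 — uniform load w=15 kN/m over full span:
  θ_1 = -w(L³-6Lx²+4x³)/(24EI) = -15·(12³-6·12·9²+4·9³)/(24·50000) = 297/20000 rad
Load 2 — applied couple M₀=5 kN·m at a=4 m (b=L-a=8):
  θ_2 = (M₀x²/(2L)-M₀(x-a)+C₁)/EI  [x>a] with C₁=M₀(3b²-L²)/(6L)=10/3 = (5·9²/(2·12)-5·(9-4)+(10/3))/50000 = -23/240000 rad
Load 3 — applied couple M₀=5 kN·m at a=8 m (b=L-a=4):
  θ_3 = (M₀x²/(2L)-M₀(x-a)+C₁)/EI  [x>a] with C₁=M₀(3b²-L²)/(6L)=-20/3 = (5·9²/(2·12)-5·(9-8)+(-20/3))/50000 = 1/9600 rad
Load 4 — applied couple M₀=2 kN·m at a=24/5 m (b=L-a=36/5):
  θ_4 = (M₀x²/(2L)-M₀(x-a)+C₁)/EI  [x>a] with C₁=M₀(3b²-L²)/(6L)=8/25 = (2·9²/(2·12)-2·(9-(24/5))+(8/25))/50000 = -133/5000000 rad
Superposition: θ = Σ θ_i = 55619/3750000 rad ≈ 0.014832 rad

θ(9) = 55619/3750000 rad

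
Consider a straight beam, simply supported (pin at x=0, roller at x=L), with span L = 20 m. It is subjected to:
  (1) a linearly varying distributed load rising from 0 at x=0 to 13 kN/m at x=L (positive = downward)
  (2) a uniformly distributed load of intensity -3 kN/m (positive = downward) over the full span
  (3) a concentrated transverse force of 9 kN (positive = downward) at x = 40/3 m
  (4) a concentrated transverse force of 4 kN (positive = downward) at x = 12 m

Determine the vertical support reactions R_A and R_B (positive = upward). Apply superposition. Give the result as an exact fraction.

Load 1 — triangular load w₀=13 kN/m (0→w₀ over full span):
  R_A = w₀L/6 = 13·20/6 = 130/3 kN
  R_B = w₀L/3 = 13·20/3 = 260/3 kN
Load 2 — uniform load w=-3 kN/m over full span:
  R_A = wL/2 = (-3)·20/2 = -30 kN
  R_B = wL/2 = (-3)·20/2 = -30 kN
Load 3 — point force P=9 kN at a=40/3 m (b=L-a=20/3):
  R_A = Pb/L = 9·(20/3)/20 = 3 kN
  R_B = Pa/L = 9·(40/3)/20 = 6 kN
Load 4 — point force P=4 kN at a=12 m (b=L-a=8):
  R_A = Pb/L = 4·8/20 = 8/5 kN
  R_B = Pa/L = 4·12/20 = 12/5 kN
Superposition: R_A = 269/15 kN, R_B = 976/15 kN

R_A = 269/15 kN, R_B = 976/15 kN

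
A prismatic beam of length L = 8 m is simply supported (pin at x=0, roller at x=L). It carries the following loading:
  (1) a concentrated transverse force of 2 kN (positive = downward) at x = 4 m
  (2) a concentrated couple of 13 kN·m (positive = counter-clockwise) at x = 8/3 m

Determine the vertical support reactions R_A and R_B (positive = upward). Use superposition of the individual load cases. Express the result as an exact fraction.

Load 1 — point force P=2 kN at a=4 m (b=L-a=4):
  R_A = Pb/L = 2·4/8 = 1 kN
  R_B = Pa/L = 2·4/8 = 1 kN
Load 2 — applied couple M₀=13 kN·m at a=8/3 m (b=L-a=16/3):
  R_A = M₀/L = 13/8 kN
  R_B = -M₀/L = -13/8 kN
Superposition: R_A = 21/8 kN, R_B = -5/8 kN

R_A = 21/8 kN, R_B = -5/8 kN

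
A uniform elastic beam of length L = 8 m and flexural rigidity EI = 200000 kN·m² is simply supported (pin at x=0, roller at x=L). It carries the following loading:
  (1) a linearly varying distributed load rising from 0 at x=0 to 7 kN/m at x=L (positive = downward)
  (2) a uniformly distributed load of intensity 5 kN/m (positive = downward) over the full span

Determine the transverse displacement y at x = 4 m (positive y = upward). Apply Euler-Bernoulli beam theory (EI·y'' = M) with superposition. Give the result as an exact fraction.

Load 1 — triangular load w₀=7 kN/m (0→w₀ over full span):
  y_1 = -w₀x(7L⁴-10L²x²+3x⁴)/(360LEI) = -7·4·(7·8⁴-10·8²·4²+3·4⁴)/(360·8·200000) = -7/7500 m
Load 2 — uniform load w=5 kN/m over full span:
  y_2 = -wx(L³-2Lx²+x³)/(24EI) = -5·4·(8³-2·8·4²+4³)/(24·200000) = -1/750 m
Superposition: y = Σ y_i = -17/7500 m ≈ -0.002267 m

y(4) = -17/7500 m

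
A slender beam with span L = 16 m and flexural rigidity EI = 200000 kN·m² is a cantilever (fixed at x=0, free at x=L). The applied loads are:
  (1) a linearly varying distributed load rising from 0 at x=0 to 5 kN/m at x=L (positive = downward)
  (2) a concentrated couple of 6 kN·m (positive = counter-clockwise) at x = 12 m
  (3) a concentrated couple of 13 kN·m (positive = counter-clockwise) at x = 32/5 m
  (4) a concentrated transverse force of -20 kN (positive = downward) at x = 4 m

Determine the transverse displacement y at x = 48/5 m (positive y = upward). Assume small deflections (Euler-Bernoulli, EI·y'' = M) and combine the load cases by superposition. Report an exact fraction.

Load 1 — triangular load w₀=5 kN/m (0→w₀ over full span):
  y_1 = (w₀Lx³/12-w₀L²x²/6-w₀x⁵/(120L))/EI = (5·16·(48/5)³/12-5·16²·(48/5)²/6-5·(48/5)⁵/(120·16))/200000 = -682368/9765625 m
Load 2 — applied couple M₀=6 kN·m at a=12 m (b=L-a=4):
  y_2 = M₀x²/(2EI)  [x≤a] = 6·(48/5)²/(2·200000) = 108/78125 m
Load 3 — applied couple M₀=13 kN·m at a=32/5 m (b=L-a=48/5):
  y_3 = M₀a(2x-a)/(2EI)  [x>a] = 13·(32/5)·(2·(48/5)-(32/5))/(2·200000) = 208/78125 m
Load 4 — point force P=-20 kN at a=4 m (b=L-a=12):
  y_4 = -Pa²(3x-a)/(6EI)  [x>a] = -(-20)·4²·(3·(48/5)-4)/(6·200000) = 62/9375 m
Superposition: y = Σ y_i = -1734854/29296875 m ≈ -0.059216 m

y(48/5) = -1734854/29296875 m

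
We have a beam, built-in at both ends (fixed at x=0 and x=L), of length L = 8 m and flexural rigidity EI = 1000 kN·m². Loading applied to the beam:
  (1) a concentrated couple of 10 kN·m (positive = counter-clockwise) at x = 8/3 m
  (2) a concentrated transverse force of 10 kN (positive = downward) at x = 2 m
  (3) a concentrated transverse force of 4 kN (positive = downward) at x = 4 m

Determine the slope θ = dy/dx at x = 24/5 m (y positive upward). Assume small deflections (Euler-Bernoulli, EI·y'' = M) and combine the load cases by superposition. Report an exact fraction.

Load 1 — applied couple M₀=10 kN·m at a=8/3 m (b=L-a=16/3):
  θ_1 = (R_Ax²/2 - M_Ax - M₀(x-a))/EI  [x>a] with R_A=5/3, M_A=0 = ((5/3)·(24/5)²/2 - 0·(24/5) - 10·((24/5)-(8/3)))/1000 = -4/1875 rad
Load 2 — point force P=10 kN at a=2 m (b=L-a=6):
  θ_2 = Pa²(L-x)(2bL-(3b+a)(L-x))/(2L³EI)  [x>a] = 10·2²·(8-(24/5))·(2·6·8-(3·6+2)·(8-(24/5)))/(2·8³·1000) = 1/250 rad
Load 3 — point force P=4 kN at a=4 m (b=L-a=4):
  θ_3 = Pa²(L-x)(2bL-(3b+a)(L-x))/(2L³EI)  [x>a] = 4·4²·(8-(24/5))·(2·4·8-(3·4+4)·(8-(24/5)))/(2·8³·1000) = 8/3125 rad
Superposition: θ = Σ θ_i = 83/18750 rad ≈ 0.004427 rad

θ(24/5) = 83/18750 rad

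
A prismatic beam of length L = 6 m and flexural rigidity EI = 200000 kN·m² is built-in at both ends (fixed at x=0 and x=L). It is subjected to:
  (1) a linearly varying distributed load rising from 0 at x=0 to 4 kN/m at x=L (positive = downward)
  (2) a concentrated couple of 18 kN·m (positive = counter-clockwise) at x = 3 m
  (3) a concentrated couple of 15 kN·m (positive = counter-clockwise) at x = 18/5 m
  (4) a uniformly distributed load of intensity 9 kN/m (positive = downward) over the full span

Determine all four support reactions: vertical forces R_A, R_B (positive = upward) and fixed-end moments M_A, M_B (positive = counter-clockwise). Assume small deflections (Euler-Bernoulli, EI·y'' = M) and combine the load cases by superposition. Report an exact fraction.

Load 1 — triangular load w₀=4 kN/m (0→w₀ over full span):
  R_A = 3w₀L/20 = 3·4·6/20 = 18/5 kN
  M_A = w₀L²/30 = 4·6²/30 = 24/5 kN·m
  R_B = 7w₀L/20 = 7·4·6/20 = 42/5 kN
  M_B = -w₀L²/20 = -4·6²/20 = -36/5 kN·m
Load 2 — applied couple M₀=18 kN·m at a=3 m (b=L-a=3):
  R_A = 6M₀ab/L³ = 6·18·3·3/6³ = 9/2 kN
  M_A = M₀b(2a-b)/L² = 18·3·(2·3-3)/6² = 9/2 kN·m
  R_B = -6M₀ab/L³ = -6·18·3·3/6³ = -9/2 kN
  M_B = M₀a(2b-a)/L² = 18·3·(2·3-3)/6² = 9/2 kN·m
Load 3 — applied couple M₀=15 kN·m at a=18/5 m (b=L-a=12/5):
  R_A = 6M₀ab/L³ = 6·15·(18/5)·(12/5)/6³ = 18/5 kN
  M_A = M₀b(2a-b)/L² = 15·(12/5)·(2·(18/5)-(12/5))/6² = 24/5 kN·m
  R_B = -6M₀ab/L³ = -6·15·(18/5)·(12/5)/6³ = -18/5 kN
  M_B = M₀a(2b-a)/L² = 15·(18/5)·(2·(12/5)-(18/5))/6² = 9/5 kN·m
Load 4 — uniform load w=9 kN/m over full span:
  R_A = wL/2 = 9·6/2 = 27 kN
  M_A = wL²/12 = 9·6²/12 = 27 kN·m
  R_B = wL/2 = 9·6/2 = 27 kN
  M_B = -wL²/12 = -9·6²/12 = -27 kN·m
Superposition: R_A = 387/10 kN, M_A = 411/10 kN·m, R_B = 273/10 kN, M_B = -279/10 kN·m

R_A = 387/10 kN, M_A = 411/10 kN·m, R_B = 273/10 kN, M_B = -279/10 kN·m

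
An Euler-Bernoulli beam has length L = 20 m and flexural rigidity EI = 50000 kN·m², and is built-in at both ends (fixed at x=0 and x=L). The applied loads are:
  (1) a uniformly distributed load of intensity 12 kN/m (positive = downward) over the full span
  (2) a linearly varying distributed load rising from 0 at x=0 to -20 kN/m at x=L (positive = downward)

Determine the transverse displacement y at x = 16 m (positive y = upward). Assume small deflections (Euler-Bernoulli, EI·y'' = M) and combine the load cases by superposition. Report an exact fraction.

Load 1 — uniform load w=12 kN/m over full span:
  y_1 = -wx²(L-x)²/(24EI) = -12·16²·(20-16)²/(24·50000) = -128/3125 m
Load 2 — triangular load w₀=-20 kN/m (0→w₀ over full span):
  y_2 = -w₀x²(L-x)²(x+2L)/(120LEI) = -(-20)·16²·(20-16)²·(16+2·20)/(120·20·50000) = 1792/46875 m
Superposition: y = Σ y_i = -128/46875 m ≈ -0.002731 m

y(16) = -128/46875 m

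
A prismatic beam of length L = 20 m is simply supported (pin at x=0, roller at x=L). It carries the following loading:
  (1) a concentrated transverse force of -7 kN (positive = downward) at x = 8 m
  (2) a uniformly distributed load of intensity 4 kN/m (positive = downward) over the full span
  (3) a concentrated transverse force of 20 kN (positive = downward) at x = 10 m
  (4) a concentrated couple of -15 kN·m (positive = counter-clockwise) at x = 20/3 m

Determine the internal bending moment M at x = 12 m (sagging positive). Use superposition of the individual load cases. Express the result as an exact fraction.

M(12) = 1278/5 kN·m

Load 1 — point force P=-7 kN at a=8 m (b=L-a=12):
  M_1 = Pa(L-x)/L  [x>a] = (-7)·8·(20-12)/20 = -112/5 kN·m
Load 2 — uniform load w=4 kN/m over full span:
  M_2 = wx(L-x)/2 = 4·12·(20-12)/2 = 192 kN·m
Load 3 — point force P=20 kN at a=10 m (b=L-a=10):
  M_3 = Pa(L-x)/L  [x>a] = 20·10·(20-12)/20 = 80 kN·m
Load 4 — applied couple M₀=-15 kN·m at a=20/3 m (b=L-a=40/3):
  M_4 = M₀x/L - M₀  [x>a] = (-15)·12/20 - (-15) = 6 kN·m
Superposition: M = Σ M_i = 1278/5 kN·m ≈ 255.600000 kN·m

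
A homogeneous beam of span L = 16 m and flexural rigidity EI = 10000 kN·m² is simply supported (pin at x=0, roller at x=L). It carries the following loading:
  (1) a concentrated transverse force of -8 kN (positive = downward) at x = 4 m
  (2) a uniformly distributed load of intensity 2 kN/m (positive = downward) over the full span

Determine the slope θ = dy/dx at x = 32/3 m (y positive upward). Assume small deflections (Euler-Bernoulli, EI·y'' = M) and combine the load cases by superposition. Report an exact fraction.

Load 1 — point force P=-8 kN at a=4 m (b=L-a=12):
  θ_1 = -Pa(2L²-6Lx+3x²+a²)/(6LEI)  [x>a] = -(-8)·4·(2·16²-6·16·(32/3)+3·(32/3)²+4²)/(6·16·10000) = -29/5625 rad
Load 2 — uniform load w=2 kN/m over full span:
  θ_2 = -w(L³-6Lx²+4x³)/(24EI) = -2·(16³-6·16·(32/3)²+4·(32/3)³)/(24·10000) = 832/50625 rad
Superposition: θ = Σ θ_i = 571/50625 rad ≈ 0.011279 rad

θ(32/3) = 571/50625 rad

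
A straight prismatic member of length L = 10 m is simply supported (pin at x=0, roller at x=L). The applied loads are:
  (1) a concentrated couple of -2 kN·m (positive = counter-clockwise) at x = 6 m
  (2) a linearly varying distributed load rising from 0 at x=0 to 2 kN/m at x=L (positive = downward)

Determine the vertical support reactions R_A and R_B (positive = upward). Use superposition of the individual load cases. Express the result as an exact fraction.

Load 1 — applied couple M₀=-2 kN·m at a=6 m (b=L-a=4):
  R_A = M₀/L = (-2)/10 = -1/5 kN
  R_B = -M₀/L = -(-2)/10 = 1/5 kN
Load 2 — triangular load w₀=2 kN/m (0→w₀ over full span):
  R_A = w₀L/6 = 2·10/6 = 10/3 kN
  R_B = w₀L/3 = 2·10/3 = 20/3 kN
Superposition: R_A = 47/15 kN, R_B = 103/15 kN

R_A = 47/15 kN, R_B = 103/15 kN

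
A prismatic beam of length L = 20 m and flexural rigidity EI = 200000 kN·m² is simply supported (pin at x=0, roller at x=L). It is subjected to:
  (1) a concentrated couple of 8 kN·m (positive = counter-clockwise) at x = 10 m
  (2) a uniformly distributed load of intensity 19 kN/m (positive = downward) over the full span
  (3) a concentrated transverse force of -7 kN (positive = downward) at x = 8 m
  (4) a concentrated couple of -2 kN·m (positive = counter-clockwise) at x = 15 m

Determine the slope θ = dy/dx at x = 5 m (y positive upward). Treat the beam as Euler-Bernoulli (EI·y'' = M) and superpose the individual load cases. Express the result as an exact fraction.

θ(5) = -126749/6000000 rad

Load 1 — applied couple M₀=8 kN·m at a=10 m (b=L-a=10):
  θ_1 = (M₀x²/(2L)+C₁)/EI  [x≤a] with C₁=M₀(3b²-L²)/(6L)=-20/3 = (8·5²/(2·20)+(-20/3))/200000 = -1/120000 rad
Load 2 — uniform load w=19 kN/m over full span:
  θ_2 = -w(L³-6Lx²+4x³)/(24EI) = -19·(20³-6·20·5²+4·5³)/(24·200000) = -209/9600 rad
Load 3 — point force P=-7 kN at a=8 m (b=L-a=12):
  θ_3 = -Pb(L²-b²-3x²)/(6LEI)  [x≤a] = -(-7)·12·(20²-12²-3·5²)/(6·20·200000) = 1267/2000000 rad
Load 4 — applied couple M₀=-2 kN·m at a=15 m (b=L-a=5):
  θ_4 = (M₀x²/(2L)+C₁)/EI  [x≤a] with C₁=M₀(3b²-L²)/(6L)=65/12 = ((-2)·5²/(2·20)+(65/12))/200000 = 1/48000 rad
Superposition: θ = Σ θ_i = -126749/6000000 rad ≈ -0.021125 rad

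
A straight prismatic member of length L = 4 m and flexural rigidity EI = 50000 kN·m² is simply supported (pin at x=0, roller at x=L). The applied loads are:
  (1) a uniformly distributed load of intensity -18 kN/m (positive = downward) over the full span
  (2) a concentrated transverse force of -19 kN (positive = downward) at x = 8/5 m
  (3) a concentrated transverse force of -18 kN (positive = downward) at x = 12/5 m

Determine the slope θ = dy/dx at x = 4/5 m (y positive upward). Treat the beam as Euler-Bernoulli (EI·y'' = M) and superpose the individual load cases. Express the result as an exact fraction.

Load 1 — uniform load w=-18 kN/m over full span:
  θ_1 = -w(L³-6Lx²+4x³)/(24EI) = -(-18)·(4³-6·4·(4/5)²+4·(4/5)³)/(24·50000) = 297/390625 rad
Load 2 — point force P=-19 kN at a=8/5 m (b=L-a=12/5):
  θ_2 = -Pb(L²-b²-3x²)/(6LEI)  [x≤a] = -(-19)·(12/5)·(4²-(12/5)²-3·(4/5)²)/(6·4·50000) = 247/781250 rad
Load 3 — point force P=-18 kN at a=12/5 m (b=L-a=8/5):
  θ_3 = -Pb(L²-b²-3x²)/(6LEI)  [x≤a] = -(-18)·(8/5)·(4²-(8/5)²-3·(4/5)²)/(6·4·50000) = 108/390625 rad
Superposition: θ = Σ θ_i = 1057/781250 rad ≈ 0.001353 rad

θ(4/5) = 1057/781250 rad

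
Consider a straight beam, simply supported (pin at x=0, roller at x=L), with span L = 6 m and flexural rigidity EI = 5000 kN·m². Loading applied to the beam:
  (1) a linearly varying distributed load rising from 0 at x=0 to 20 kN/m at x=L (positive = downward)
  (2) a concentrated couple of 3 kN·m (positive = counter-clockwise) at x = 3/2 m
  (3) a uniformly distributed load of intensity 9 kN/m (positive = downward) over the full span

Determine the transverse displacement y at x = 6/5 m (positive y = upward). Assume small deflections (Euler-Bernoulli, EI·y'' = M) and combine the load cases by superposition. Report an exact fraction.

Load 1 — triangular load w₀=20 kN/m (0→w₀ over full span):
  y_1 = -w₀x(7L⁴-10L²x²+3x⁴)/(360LEI) = -20·(6/5)·(7·6⁴-10·6²·(6/5)²+3·(6/5)⁴)/(360·6·5000) = -37152/1953125 m
Load 2 — applied couple M₀=3 kN·m at a=3/2 m (b=L-a=9/2):
  y_2 = (M₀x³/(6L)+C₁x)/EI  [x≤a] with C₁=M₀(3b²-L²)/(6L)=33/16 = (3·(6/5)³/(6·6)+(33/16)·(6/5))/5000 = 2619/5000000 m
Load 3 — uniform load w=9 kN/m over full span:
  y_3 = -wx(L³-2Lx²+x³)/(24EI) = -9·(6/5)·(6³-2·6·(6/5)²+(6/5)³)/(24·5000) = -7047/390625 m
Superposition: y = Σ y_i = -4567293/125000000 m ≈ -0.036538 m

y(6/5) = -4567293/125000000 m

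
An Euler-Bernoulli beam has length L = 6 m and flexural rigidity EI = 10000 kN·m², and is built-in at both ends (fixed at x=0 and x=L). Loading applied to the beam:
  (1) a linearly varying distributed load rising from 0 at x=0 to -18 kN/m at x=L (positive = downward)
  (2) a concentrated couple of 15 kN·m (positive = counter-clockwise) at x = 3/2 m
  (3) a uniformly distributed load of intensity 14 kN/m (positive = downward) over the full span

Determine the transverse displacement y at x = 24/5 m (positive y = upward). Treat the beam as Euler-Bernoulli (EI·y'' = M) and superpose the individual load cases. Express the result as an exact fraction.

Load 1 — triangular load w₀=-18 kN/m (0→w₀ over full span):
  y_1 = -w₀x²(L-x)²(x+2L)/(120LEI) = -(-18)·(24/5)²·(6-(24/5))²·((24/5)+2·6)/(120·6·10000) = 13608/9765625 m
Load 2 — applied couple M₀=15 kN·m at a=3/2 m (b=L-a=9/2):
  y_2 = (R_Ax³/6 - M_Ax²/2 - M₀(x-a)²/2)/EI  [x>a] with R_A=45/16, M_A=-45/16 = ((45/16)·(24/5)³/6 - (-45/16)·(24/5)²/2 - 15·((24/5)-(3/2))²/2)/10000 = 513/2000000 m
Load 3 — uniform load w=14 kN/m over full span:
  y_3 = -wx²(L-x)²/(24EI) = -14·(24/5)²·(6-(24/5))²/(24·10000) = -756/390625 m
Superposition: y = Σ y_i = -356751/1250000000 m ≈ -0.000285 m

y(24/5) = -356751/1250000000 m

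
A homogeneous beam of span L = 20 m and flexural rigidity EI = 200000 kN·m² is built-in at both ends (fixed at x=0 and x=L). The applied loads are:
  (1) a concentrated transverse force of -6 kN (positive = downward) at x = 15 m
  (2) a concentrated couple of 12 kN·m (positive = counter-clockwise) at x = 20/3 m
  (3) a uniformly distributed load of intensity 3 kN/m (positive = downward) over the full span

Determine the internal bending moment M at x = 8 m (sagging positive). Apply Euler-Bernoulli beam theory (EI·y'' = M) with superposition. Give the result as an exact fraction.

Load 1 — point force P=-6 kN at a=15 m (b=L-a=5):
  M_1 = Pb²(3a+b)x/L³ - Pab²/L²  [x≤a] = (-6)·5²·(3·15+5)·8/20³ - (-6)·15·5²/20² = -15/8 kN·m
Load 2 — applied couple M₀=12 kN·m at a=20/3 m (b=L-a=40/3):
  M_2 = R_Ax - M_A - M₀  [x>a] with R_A=4/5, M_A=0 = (4/5)·8 - 0 - 12 = -28/5 kN·m
Load 3 — uniform load w=3 kN/m over full span:
  M_3 = wLx/2 - wL²/12 - wx²/2 = 3·20·8/2 - 3·20²/12 - 3·8²/2 = 44 kN·m
Superposition: M = Σ M_i = 1461/40 kN·m ≈ 36.525000 kN·m

M(8) = 1461/40 kN·m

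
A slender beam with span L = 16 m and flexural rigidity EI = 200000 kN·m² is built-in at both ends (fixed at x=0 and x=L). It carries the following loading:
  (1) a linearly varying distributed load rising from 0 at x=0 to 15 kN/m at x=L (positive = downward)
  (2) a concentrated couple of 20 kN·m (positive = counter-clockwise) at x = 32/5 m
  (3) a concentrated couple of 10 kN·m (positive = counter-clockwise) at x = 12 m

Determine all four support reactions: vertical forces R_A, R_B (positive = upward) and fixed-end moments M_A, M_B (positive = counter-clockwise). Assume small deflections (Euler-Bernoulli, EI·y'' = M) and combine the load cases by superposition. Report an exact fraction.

Load 1 — triangular load w₀=15 kN/m (0→w₀ over full span):
  R_A = 3w₀L/20 = 3·15·16/20 = 36 kN
  M_A = w₀L²/30 = 15·16²/30 = 128 kN·m
  R_B = 7w₀L/20 = 7·15·16/20 = 84 kN
  M_B = -w₀L²/20 = -15·16²/20 = -192 kN·m
Load 2 — applied couple M₀=20 kN·m at a=32/5 m (b=L-a=48/5):
  R_A = 6M₀ab/L³ = 6·20·(32/5)·(48/5)/16³ = 9/5 kN
  M_A = M₀b(2a-b)/L² = 20·(48/5)·(2·(32/5)-(48/5))/16² = 12/5 kN·m
  R_B = -6M₀ab/L³ = -6·20·(32/5)·(48/5)/16³ = -9/5 kN
  M_B = M₀a(2b-a)/L² = 20·(32/5)·(2·(48/5)-(32/5))/16² = 32/5 kN·m
Load 3 — applied couple M₀=10 kN·m at a=12 m (b=L-a=4):
  R_A = 6M₀ab/L³ = 6·10·12·4/16³ = 45/64 kN
  M_A = M₀b(2a-b)/L² = 10·4·(2·12-4)/16² = 25/8 kN·m
  R_B = -6M₀ab/L³ = -6·10·12·4/16³ = -45/64 kN
  M_B = M₀a(2b-a)/L² = 10·12·(2·4-12)/16² = -15/8 kN·m
Superposition: R_A = 12321/320 kN, M_A = 5341/40 kN·m, R_B = 26079/320 kN, M_B = -7499/40 kN·m

R_A = 12321/320 kN, M_A = 5341/40 kN·m, R_B = 26079/320 kN, M_B = -7499/40 kN·m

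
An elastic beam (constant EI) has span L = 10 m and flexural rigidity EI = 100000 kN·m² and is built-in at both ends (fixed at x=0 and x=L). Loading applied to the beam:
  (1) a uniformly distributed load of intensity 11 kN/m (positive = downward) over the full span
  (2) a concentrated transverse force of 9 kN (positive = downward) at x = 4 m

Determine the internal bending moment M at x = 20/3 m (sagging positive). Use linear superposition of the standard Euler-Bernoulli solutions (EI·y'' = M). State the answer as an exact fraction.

M(20/3) = 7307/225 kN·m

Load 1 — uniform load w=11 kN/m over full span:
  M_1 = wLx/2 - wL²/12 - wx²/2 = 11·10·(20/3)/2 - 11·10²/12 - 11·(20/3)²/2 = 275/9 kN·m
Load 2 — point force P=9 kN at a=4 m (b=L-a=6):
  M_2 = Pa²(a+3b)(L-x)/L³ - Pa²b/L²  [x>a] = 9·4²·(4+3·6)·(10-(20/3))/10³ - 9·4²·6/10² = 48/25 kN·m
Superposition: M = Σ M_i = 7307/225 kN·m ≈ 32.475556 kN·m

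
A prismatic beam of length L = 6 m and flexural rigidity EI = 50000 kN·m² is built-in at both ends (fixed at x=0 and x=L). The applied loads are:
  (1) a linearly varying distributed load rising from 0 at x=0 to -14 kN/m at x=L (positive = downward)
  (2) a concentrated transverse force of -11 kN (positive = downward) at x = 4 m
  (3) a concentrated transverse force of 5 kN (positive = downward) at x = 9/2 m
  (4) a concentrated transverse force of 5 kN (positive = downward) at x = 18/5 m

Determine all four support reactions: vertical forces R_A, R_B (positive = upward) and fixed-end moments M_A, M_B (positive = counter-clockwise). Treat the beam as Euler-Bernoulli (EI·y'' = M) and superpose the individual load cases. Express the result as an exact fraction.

Load 1 — triangular load w₀=-14 kN/m (0→w₀ over full span):
  R_A = 3w₀L/20 = 3·(-14)·6/20 = -63/5 kN
  M_A = w₀L²/30 = (-14)·6²/30 = -84/5 kN·m
  R_B = 7w₀L/20 = 7·(-14)·6/20 = -147/5 kN
  M_B = -w₀L²/20 = -(-14)·6²/20 = 126/5 kN·m
Load 2 — point force P=-11 kN at a=4 m (b=L-a=2):
  R_A = Pb²(3a+b)/L³ = (-11)·2²·(3·4+2)/6³ = -77/27 kN
  M_A = Pab²/L² = (-11)·4·2²/6² = -44/9 kN·m
  R_B = Pa²(a+3b)/L³ = (-11)·4²·(4+3·2)/6³ = -220/27 kN
  M_B = -Pa²b/L² = -(-11)·4²·2/6² = 88/9 kN·m
Load 3 — point force P=5 kN at a=9/2 m (b=L-a=3/2):
  R_A = Pb²(3a+b)/L³ = 5·(3/2)²·(3·(9/2)+(3/2))/6³ = 25/32 kN
  M_A = Pab²/L² = 5·(9/2)·(3/2)²/6² = 45/32 kN·m
  R_B = Pa²(a+3b)/L³ = 5·(9/2)²·((9/2)+3·(3/2))/6³ = 135/32 kN
  M_B = -Pa²b/L² = -5·(9/2)²·(3/2)/6² = -135/32 kN·m
Load 4 — point force P=5 kN at a=18/5 m (b=L-a=12/5):
  R_A = Pb²(3a+b)/L³ = 5·(12/5)²·(3·(18/5)+(12/5))/6³ = 44/25 kN
  M_A = Pab²/L² = 5·(18/5)·(12/5)²/6² = 72/25 kN·m
  R_B = Pa²(a+3b)/L³ = 5·(18/5)²·((18/5)+3·(12/5))/6³ = 81/25 kN
  M_B = -Pa²b/L² = -5·(18/5)²·(12/5)/6² = -108/25 kN·m
Superposition: R_A = -278869/21600 kN, M_A = -125299/7200 kN·m, R_B = -649931/21600 kN, M_B = 190361/7200 kN·m

R_A = -278869/21600 kN, M_A = -125299/7200 kN·m, R_B = -649931/21600 kN, M_B = 190361/7200 kN·m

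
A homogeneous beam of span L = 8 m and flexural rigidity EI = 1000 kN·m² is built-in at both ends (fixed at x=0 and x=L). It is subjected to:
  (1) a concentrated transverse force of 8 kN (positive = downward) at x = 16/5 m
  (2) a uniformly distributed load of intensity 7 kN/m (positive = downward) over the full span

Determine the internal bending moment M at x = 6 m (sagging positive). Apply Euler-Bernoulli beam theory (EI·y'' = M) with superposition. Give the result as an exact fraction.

M(6) = 1558/375 kN·m

Load 1 — point force P=8 kN at a=16/5 m (b=L-a=24/5):
  M_1 = Pa²(a+3b)(L-x)/L³ - Pa²b/L²  [x>a] = 8·(16/5)²·((16/5)+3·(24/5))·(8-6)/8³ - 8·(16/5)²·(24/5)/8² = -64/125 kN·m
Load 2 — uniform load w=7 kN/m over full span:
  M_2 = wLx/2 - wL²/12 - wx²/2 = 7·8·6/2 - 7·8²/12 - 7·6²/2 = 14/3 kN·m
Superposition: M = Σ M_i = 1558/375 kN·m ≈ 4.154667 kN·m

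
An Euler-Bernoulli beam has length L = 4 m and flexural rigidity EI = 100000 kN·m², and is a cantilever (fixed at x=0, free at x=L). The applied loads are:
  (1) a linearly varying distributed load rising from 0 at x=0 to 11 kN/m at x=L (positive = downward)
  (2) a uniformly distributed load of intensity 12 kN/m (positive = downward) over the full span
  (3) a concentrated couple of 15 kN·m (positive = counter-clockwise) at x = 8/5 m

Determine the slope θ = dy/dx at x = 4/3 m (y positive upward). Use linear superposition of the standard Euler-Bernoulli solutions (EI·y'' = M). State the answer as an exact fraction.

Load 1 — triangular load w₀=11 kN/m (0→w₀ over full span):
  θ_1 = (w₀Lx²/4-w₀L²x/3-w₀x⁴/(24L))/EI = (11·4·(4/3)²/4-11·4²·(4/3)/3-11·(4/3)⁴/(24·4))/100000 = -1793/3037500 rad
Load 2 — uniform load w=12 kN/m over full span:
  θ_2 = -wx(x²-3Lx+3L²)/(6EI) = -12·(4/3)·((4/3)²-3·4·(4/3)+3·4²)/(6·100000) = -76/84375 rad
Load 3 — applied couple M₀=15 kN·m at a=8/5 m (b=L-a=12/5):
  θ_3 = M₀x/EI  [x≤a] = 15·(4/3)/100000 = 1/5000 rad
Superposition: θ = Σ θ_i = -7843/6075000 rad ≈ -0.001291 rad

θ(4/3) = -7843/6075000 rad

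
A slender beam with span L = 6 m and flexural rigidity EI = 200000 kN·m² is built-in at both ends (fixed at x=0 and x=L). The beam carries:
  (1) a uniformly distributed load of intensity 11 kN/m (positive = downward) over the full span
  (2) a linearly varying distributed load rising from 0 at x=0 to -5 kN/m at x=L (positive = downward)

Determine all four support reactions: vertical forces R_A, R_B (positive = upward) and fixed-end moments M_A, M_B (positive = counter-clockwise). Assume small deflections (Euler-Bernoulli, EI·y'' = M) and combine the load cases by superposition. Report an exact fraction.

R_A = 57/2 kN, M_A = 27 kN·m, R_B = 45/2 kN, M_B = -24 kN·m

Load 1 — uniform load w=11 kN/m over full span:
  R_A = wL/2 = 11·6/2 = 33 kN
  M_A = wL²/12 = 11·6²/12 = 33 kN·m
  R_B = wL/2 = 11·6/2 = 33 kN
  M_B = -wL²/12 = -11·6²/12 = -33 kN·m
Load 2 — triangular load w₀=-5 kN/m (0→w₀ over full span):
  R_A = 3w₀L/20 = 3·(-5)·6/20 = -9/2 kN
  M_A = w₀L²/30 = (-5)·6²/30 = -6 kN·m
  R_B = 7w₀L/20 = 7·(-5)·6/20 = -21/2 kN
  M_B = -w₀L²/20 = -(-5)·6²/20 = 9 kN·m
Superposition: R_A = 57/2 kN, M_A = 27 kN·m, R_B = 45/2 kN, M_B = -24 kN·m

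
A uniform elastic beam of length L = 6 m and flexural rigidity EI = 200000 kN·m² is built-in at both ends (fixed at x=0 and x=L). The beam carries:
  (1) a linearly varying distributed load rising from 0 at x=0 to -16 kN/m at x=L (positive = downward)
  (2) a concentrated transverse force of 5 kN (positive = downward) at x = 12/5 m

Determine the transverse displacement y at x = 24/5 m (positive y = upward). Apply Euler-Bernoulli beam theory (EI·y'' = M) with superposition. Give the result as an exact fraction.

y(24/5) = 5283/97656250 m

Load 1 — triangular load w₀=-16 kN/m (0→w₀ over full span):
  y_1 = -w₀x²(L-x)²(x+2L)/(120LEI) = -(-16)·(24/5)²·(6-(24/5))²·((24/5)+2·6)/(120·6·200000) = 3024/48828125 m
Load 2 — point force P=5 kN at a=12/5 m (b=L-a=18/5):
  y_2 = -Pa²(L-x)²(3bL-(3b+a)(L-x))/(6L³EI)  [x>a] = -5·(12/5)²·(6-(24/5))²·(3·(18/5)·6-(3·(18/5)+(12/5))·(6-(24/5)))/(6·6³·200000) = -153/19531250 m
Superposition: y = Σ y_i = 5283/97656250 m ≈ 0.000054 m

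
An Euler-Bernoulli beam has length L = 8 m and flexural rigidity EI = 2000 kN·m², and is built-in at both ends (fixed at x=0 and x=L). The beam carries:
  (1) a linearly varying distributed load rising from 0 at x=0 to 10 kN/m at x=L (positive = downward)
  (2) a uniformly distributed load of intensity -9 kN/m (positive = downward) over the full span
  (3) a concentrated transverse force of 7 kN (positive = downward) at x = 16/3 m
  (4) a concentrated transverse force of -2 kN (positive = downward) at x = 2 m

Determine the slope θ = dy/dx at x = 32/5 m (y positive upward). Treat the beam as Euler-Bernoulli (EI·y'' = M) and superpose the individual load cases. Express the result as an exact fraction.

Load 1 — triangular load w₀=10 kN/m (0→w₀ over full span):
  θ_1 = -w₀(2x(L-x)(L-2x)(x+2L)+x²(L-x)²)/(120LEI) = -10·(2·(32/5)·(8-(32/5))·(8-2·(32/5))·((32/5)+2·8)+(32/5)²·(8-(32/5))²)/(120·8·2000) = 512/46875 rad
Load 2 — uniform load w=-9 kN/m over full span:
  θ_2 = -wx(L-x)(L-2x)/(12EI) = -(-9)·(32/5)·(8-(32/5))·(8-2·(32/5))/(12·2000) = -288/15625 rad
Load 3 — point force P=7 kN at a=16/3 m (b=L-a=8/3):
  θ_3 = Pa²(L-x)(2bL-(3b+a)(L-x))/(2L³EI)  [x>a] = 7·(16/3)²·(8-(32/5))·(2·(8/3)·8-(3·(8/3)+(16/3))·(8-(32/5)))/(2·8³·2000) = 56/16875 rad
Load 4 — point force P=-2 kN at a=2 m (b=L-a=6):
  θ_4 = Pa²(L-x)(2bL-(3b+a)(L-x))/(2L³EI)  [x>a] = (-2)·2²·(8-(32/5))·(2·6·8-(3·6+2)·(8-(32/5)))/(2·8³·2000) = -1/2500 rad
Superposition: θ = Σ θ_i = -7747/1687500 rad ≈ -0.004591 rad

θ(32/5) = -7747/1687500 rad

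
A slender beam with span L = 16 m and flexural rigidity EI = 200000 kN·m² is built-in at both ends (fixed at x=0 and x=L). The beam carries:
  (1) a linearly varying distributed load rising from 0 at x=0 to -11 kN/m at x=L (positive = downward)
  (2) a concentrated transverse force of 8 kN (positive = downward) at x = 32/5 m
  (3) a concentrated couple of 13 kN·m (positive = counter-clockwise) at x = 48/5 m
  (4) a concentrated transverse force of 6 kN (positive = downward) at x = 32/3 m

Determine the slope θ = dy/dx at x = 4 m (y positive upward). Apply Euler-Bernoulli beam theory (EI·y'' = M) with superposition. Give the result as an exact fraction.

Load 1 — triangular load w₀=-11 kN/m (0→w₀ over full span):
  θ_1 = -w₀(2x(L-x)(L-2x)(x+2L)+x²(L-x)²)/(120LEI) = -(-11)·(2·4·(16-4)·(16-2·4)·(4+2·16)+4²·(16-4)²)/(120·16·200000) = 429/500000 rad
Load 2 — point force P=8 kN at a=32/5 m (b=L-a=48/5):
  θ_2 = -Pb²x(2aL-(3a+b)x)/(2L³EI)  [x≤a] = -8·(48/5)²·4·(2·(32/5)·16-(3·(32/5)+(48/5))·4)/(2·16³·200000) = -63/390625 rad
Load 3 — applied couple M₀=13 kN·m at a=48/5 m (b=L-a=32/5):
  θ_3 = (R_Ax²/2 - M_Ax)/EI  [x≤a] with R_A=117/100, M_A=104/25 = ((117/100)·4²/2 - (104/25)·4)/200000 = -91/2500000 rad
Load 4 — point force P=6 kN at a=32/3 m (b=L-a=16/3):
  θ_4 = -Pb²x(2aL-(3a+b)x)/(2L³EI)  [x≤a] = -6·(16/3)²·4·(2·(32/3)·16-(3·(32/3)+(16/3))·4)/(2·16³·200000) = -1/12500 rad
Superposition: θ = Σ θ_i = 3627/6250000 rad ≈ 0.000580 rad

θ(4) = 3627/6250000 rad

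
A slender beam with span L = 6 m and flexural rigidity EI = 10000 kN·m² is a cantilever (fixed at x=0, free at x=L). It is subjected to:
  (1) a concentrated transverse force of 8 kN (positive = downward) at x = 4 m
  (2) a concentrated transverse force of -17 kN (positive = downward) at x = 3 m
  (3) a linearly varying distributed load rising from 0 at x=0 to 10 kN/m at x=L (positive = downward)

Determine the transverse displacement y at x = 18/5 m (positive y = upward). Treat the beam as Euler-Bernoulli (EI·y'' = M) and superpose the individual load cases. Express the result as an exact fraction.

Load 1 — point force P=8 kN at a=4 m (b=L-a=2):
  y_1 = -Px²(3a-x)/(6EI)  [x≤a] = -8·(18/5)²·(3·4-(18/5))/(6·10000) = -1134/78125 m
Load 2 — point force P=-17 kN at a=3 m (b=L-a=3):
  y_2 = -Pa²(3x-a)/(6EI)  [x>a] = -(-17)·3²·(3·(18/5)-3)/(6·10000) = 1989/100000 m
Load 3 — triangular load w₀=10 kN/m (0→w₀ over full span):
  y_3 = (w₀Lx³/12-w₀L²x²/6-w₀x⁵/(120L))/EI = (10·6·(18/5)³/12-10·6²·(18/5)²/6-10·(18/5)⁵/(120·6))/10000 = -431811/7812500 m
Superposition: y = Σ y_i = -3118563/62500000 m ≈ -0.049897 m

y(18/5) = -3118563/62500000 m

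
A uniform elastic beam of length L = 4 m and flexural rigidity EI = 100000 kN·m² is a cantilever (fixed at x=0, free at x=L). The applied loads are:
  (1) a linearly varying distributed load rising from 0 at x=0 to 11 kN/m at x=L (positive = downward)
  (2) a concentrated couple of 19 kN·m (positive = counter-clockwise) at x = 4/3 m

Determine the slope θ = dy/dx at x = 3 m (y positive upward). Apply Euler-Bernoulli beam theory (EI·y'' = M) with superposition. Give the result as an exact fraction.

θ(3) = -5851/9600000 rad

Load 1 — triangular load w₀=11 kN/m (0→w₀ over full span):
  θ_1 = (w₀Lx²/4-w₀L²x/3-w₀x⁴/(24L))/EI = (11·4·3²/4-11·4²·3/3-11·3⁴/(24·4))/100000 = -2761/3200000 rad
Load 2 — applied couple M₀=19 kN·m at a=4/3 m (b=L-a=8/3):
  θ_2 = M₀a/EI  [x>a] = 19·(4/3)/100000 = 19/75000 rad
Superposition: θ = Σ θ_i = -5851/9600000 rad ≈ -0.000609 rad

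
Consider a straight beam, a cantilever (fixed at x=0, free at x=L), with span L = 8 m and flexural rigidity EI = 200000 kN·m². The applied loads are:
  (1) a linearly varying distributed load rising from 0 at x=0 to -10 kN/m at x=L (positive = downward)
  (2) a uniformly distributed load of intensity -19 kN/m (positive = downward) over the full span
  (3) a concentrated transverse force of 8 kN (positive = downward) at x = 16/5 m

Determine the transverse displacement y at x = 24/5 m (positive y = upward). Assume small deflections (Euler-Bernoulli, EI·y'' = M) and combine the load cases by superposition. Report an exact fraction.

Load 1 — triangular load w₀=-10 kN/m (0→w₀ over full span):
  y_1 = (w₀Lx³/12-w₀L²x²/6-w₀x⁵/(120L))/EI = ((-10)·8·(24/5)³/12-(-10)·8²·(24/5)²/6-(-10)·(24/5)⁵/(120·8))/200000 = 85296/9765625 m
Load 2 — uniform load w=-19 kN/m over full span:
  y_2 = -wx²(x²-4Lx+6L²)/(24EI) = -(-19)·(24/5)²·((24/5)²-4·8·(24/5)+6·8²)/(24·200000) = 45144/1953125 m
Load 3 — point force P=8 kN at a=16/5 m (b=L-a=24/5):
  y_3 = -Pa²(3x-a)/(6EI)  [x>a] = -8·(16/5)²·(3·(24/5)-(16/5))/(6·200000) = -896/1171875 m
Superposition: y = Σ y_i = 910648/29296875 m ≈ 0.031083 m

y(24/5) = 910648/29296875 m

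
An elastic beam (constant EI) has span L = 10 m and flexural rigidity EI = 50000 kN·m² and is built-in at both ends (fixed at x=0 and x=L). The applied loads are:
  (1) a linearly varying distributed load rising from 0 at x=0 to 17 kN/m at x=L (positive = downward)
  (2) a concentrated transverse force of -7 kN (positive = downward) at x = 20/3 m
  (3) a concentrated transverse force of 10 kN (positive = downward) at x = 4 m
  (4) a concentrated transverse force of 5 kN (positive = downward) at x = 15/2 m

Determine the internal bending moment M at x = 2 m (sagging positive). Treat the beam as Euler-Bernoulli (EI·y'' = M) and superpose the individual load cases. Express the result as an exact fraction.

M(2) = -61913/7200 kN·m

Load 1 — triangular load w₀=17 kN/m (0→w₀ over full span):
  M_1 = 3w₀Lx/20 - w₀L²/30 - w₀x³/(6L) = 3·17·10·2/20 - 17·10²/30 - 17·2³/(6·10) = -119/15 kN·m
Load 2 — point force P=-7 kN at a=20/3 m (b=L-a=10/3):
  M_2 = Pb²(3a+b)x/L³ - Pab²/L²  [x≤a] = (-7)·(10/3)²·(3·(20/3)+(10/3))·2/10³ - (-7)·(20/3)·(10/3)²/10² = 14/9 kN·m
Load 3 — point force P=10 kN at a=4 m (b=L-a=6):
  M_3 = Pb²(3a+b)x/L³ - Pab²/L²  [x≤a] = 10·6²·(3·4+6)·2/10³ - 10·4·6²/10² = -36/25 kN·m
Load 4 — point force P=5 kN at a=15/2 m (b=L-a=5/2):
  M_4 = Pb²(3a+b)x/L³ - Pab²/L²  [x≤a] = 5·(5/2)²·(3·(15/2)+(5/2))·2/10³ - 5·(15/2)·(5/2)²/10² = -25/32 kN·m
Superposition: M = Σ M_i = -61913/7200 kN·m ≈ -8.599028 kN·m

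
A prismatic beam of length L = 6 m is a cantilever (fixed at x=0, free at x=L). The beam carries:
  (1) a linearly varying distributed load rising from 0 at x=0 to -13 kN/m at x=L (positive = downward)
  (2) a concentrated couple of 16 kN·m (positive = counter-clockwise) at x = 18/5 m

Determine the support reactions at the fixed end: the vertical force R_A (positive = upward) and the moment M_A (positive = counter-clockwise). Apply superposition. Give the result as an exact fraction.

R_A = -39 kN, M_A = -172 kN·m

Load 1 — triangular load w₀=-13 kN/m (0→w₀ over full span):
  R_A = w₀L/2 = (-13)·6/2 = -39 kN
  M_A = w₀L²/3 = (-13)·6²/3 = -156 kN·m
Load 2 — applied couple M₀=16 kN·m at a=18/5 m (b=L-a=12/5):
  R_A = 0 kN
  M_A = -M₀ = -16 kN·m
Superposition: R_A = -39 kN, M_A = -172 kN·m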